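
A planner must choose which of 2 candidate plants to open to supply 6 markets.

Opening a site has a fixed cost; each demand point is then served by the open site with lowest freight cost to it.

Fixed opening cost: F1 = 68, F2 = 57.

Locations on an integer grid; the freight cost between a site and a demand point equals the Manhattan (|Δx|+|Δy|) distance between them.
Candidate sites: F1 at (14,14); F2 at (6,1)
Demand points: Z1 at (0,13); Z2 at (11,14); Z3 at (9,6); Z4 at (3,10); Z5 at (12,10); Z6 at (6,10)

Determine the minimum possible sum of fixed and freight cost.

132

Open {F1}: assign each demand point to its cheapest open site.
  Z1→F1 15, Z2→F1 3, Z3→F1 13, Z4→F1 15, Z5→F1 6, Z6→F1 12
  freight cost 64, fixed 68 → total 132.
Compare {F2}: freight cost 80 + fixed 57 = 137.
Compare {F1, F2}: freight cost 53 + fixed 125 = 178.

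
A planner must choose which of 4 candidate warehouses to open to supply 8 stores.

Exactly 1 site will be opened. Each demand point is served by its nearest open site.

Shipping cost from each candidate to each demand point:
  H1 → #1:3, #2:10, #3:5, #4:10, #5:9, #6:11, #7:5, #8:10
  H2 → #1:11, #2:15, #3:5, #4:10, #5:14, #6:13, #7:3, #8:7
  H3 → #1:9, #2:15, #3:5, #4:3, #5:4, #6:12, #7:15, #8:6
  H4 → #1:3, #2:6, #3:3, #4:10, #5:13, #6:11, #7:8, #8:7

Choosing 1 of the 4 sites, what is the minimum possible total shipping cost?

Open {H4}.
  #1→H4 3, #2→H4 6, #3→H4 3, #4→H4 10, #5→H4 13, #6→H4 11, #7→H4 8, #8→H4 7  ⇒ total 61.
Compare {H1}: total 63.
Compare {H3}: total 69.
No size-1 selection does better; minimum is 61.

61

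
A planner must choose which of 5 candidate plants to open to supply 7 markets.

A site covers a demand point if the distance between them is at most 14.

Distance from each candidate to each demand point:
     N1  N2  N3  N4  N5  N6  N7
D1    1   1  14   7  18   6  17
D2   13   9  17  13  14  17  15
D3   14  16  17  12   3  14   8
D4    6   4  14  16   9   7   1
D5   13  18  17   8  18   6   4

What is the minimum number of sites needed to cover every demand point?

2

Coverage sets (demand points within 14 of each site):
  D1: {N1, N2, N3, N4, N6}
  D2: {N1, N2, N4, N5}
  D3: {N1, N4, N5, N6, N7}
  D4: {N1, N2, N3, N5, N6, N7}
  D5: {N1, N4, N6, N7}
No single site covers all 7 demand points.
But {D1, D3} covers everything, so the minimum is 2.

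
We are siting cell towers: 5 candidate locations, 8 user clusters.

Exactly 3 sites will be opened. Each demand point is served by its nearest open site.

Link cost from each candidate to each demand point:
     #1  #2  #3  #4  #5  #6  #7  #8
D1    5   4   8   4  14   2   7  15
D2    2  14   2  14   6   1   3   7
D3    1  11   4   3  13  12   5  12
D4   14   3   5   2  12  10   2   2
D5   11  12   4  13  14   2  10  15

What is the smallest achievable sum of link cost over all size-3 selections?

Open {D2, D3, D4}.
  #1→D3 1, #2→D4 3, #3→D2 2, #4→D4 2, #5→D2 6, #6→D2 1, #7→D4 2, #8→D4 2  ⇒ total 19.
Compare {D1, D2, D4}: total 20.
Compare {D2, D4, D5}: total 20.
No size-3 selection does better; minimum is 19.

19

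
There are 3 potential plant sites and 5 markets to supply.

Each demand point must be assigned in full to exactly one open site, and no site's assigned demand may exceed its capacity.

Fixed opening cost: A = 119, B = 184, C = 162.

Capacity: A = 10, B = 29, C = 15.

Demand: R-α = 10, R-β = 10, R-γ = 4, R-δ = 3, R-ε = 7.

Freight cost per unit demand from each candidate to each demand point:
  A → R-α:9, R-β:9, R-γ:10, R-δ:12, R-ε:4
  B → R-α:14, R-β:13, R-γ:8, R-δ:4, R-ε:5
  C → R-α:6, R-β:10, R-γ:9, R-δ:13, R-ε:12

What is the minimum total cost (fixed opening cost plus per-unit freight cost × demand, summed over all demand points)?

602

Open {A, B}; cheapest assignment that respects the capacities:
  A (cap 10, load 10): R-α — cost 10×9 = 90
  B (cap 29, load 24): R-β, R-γ, R-δ, R-ε — cost 10×13 + 4×8 + 3×4 + 7×5 = 209
  Shipping 299, fixed 303 → total 602.
  Any other capacity-feasible assignment to {A, B} ships for at least 299.
Compare {B, C}: its best feasible assignment gives total 615.
Compare {A, B, C}: its best feasible assignment gives total 694.
Every other set of open sites that can feasibly serve all demand totals ≥ 615 even under its best assignment. Minimum: 602.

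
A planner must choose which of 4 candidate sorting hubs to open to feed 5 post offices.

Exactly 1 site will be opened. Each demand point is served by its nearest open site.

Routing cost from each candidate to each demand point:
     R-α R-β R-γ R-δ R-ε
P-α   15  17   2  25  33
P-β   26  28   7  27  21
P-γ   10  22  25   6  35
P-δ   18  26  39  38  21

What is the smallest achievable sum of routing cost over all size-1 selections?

Open {P-α}.
  R-α→P-α 15, R-β→P-α 17, R-γ→P-α 2, R-δ→P-α 25, R-ε→P-α 33  ⇒ total 92.
Compare {P-γ}: total 98.
Compare {P-β}: total 109.
No size-1 selection does better; minimum is 92.

92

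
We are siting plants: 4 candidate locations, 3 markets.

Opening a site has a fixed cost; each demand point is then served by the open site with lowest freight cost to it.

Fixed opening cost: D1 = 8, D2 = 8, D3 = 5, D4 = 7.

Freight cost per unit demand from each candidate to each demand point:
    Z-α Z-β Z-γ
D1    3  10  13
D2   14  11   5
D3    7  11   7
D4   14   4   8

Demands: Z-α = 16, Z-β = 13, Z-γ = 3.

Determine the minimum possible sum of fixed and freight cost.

138

Open {D1, D2, D4}: assign each demand point to its cheapest open site.
  Z-α→D1 16×3=48, Z-β→D4 13×4=52, Z-γ→D2 3×5=15
  freight cost 115, fixed 23 → total 138.
Compare {D1, D4}: freight cost 124 + fixed 15 = 139.
Compare {D1, D3, D4}: freight cost 121 + fixed 20 = 141.
Compare {D1, D2, D3, D4}: freight cost 115 + fixed 28 = 143.
All other subsets cost ≥ 139. Minimum total cost: 138.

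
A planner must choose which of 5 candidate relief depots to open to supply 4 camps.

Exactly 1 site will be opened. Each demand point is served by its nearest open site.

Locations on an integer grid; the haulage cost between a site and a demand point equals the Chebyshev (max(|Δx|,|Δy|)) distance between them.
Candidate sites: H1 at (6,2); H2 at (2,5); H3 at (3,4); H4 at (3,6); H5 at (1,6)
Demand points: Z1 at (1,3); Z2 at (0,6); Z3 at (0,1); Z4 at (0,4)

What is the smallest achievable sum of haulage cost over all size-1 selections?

10

Open {H2}.
  Z1→H2 2, Z2→H2 2, Z3→H2 4, Z4→H2 2  ⇒ total 10.
Compare {H3}: total 11.
Compare {H5}: total 11.
No size-1 selection does better; minimum is 10.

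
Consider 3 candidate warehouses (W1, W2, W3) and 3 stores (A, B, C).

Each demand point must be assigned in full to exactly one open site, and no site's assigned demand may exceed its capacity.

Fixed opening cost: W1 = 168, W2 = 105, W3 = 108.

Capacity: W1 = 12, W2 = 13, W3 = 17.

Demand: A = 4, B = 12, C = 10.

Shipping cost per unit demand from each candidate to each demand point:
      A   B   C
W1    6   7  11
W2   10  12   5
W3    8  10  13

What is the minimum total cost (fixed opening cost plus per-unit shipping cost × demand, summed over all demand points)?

Open {W2, W3}; cheapest assignment that respects the capacities:
  W2 (cap 13, load 10): C — cost 10×5 = 50
  W3 (cap 17, load 16): A, B — cost 4×8 + 12×10 = 152
  Shipping 202, fixed 213 → total 415.
  Any other capacity-feasible assignment to {W2, W3} ships for at least 202.
Compare {W1, W3}: its best feasible assignment gives total 522.
Compare {W1, W2, W3}: its best feasible assignment gives total 547.
Every other set of open sites that can feasibly serve all demand totals ≥ 522 even under its best assignment. Minimum: 415.

415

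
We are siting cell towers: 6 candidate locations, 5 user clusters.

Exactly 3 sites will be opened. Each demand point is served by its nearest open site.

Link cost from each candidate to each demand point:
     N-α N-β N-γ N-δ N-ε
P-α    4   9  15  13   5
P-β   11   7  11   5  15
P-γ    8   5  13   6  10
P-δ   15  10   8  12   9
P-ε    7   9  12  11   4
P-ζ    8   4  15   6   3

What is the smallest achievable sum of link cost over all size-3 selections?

25

Open {P-α, P-δ, P-ζ}.
  N-α→P-α 4, N-β→P-ζ 4, N-γ→P-δ 8, N-δ→P-ζ 6, N-ε→P-ζ 3  ⇒ total 25.
Compare {P-α, P-β, P-ζ}: total 27.
Compare {P-α, P-γ, P-δ}: total 28.
No size-3 selection does better; minimum is 25.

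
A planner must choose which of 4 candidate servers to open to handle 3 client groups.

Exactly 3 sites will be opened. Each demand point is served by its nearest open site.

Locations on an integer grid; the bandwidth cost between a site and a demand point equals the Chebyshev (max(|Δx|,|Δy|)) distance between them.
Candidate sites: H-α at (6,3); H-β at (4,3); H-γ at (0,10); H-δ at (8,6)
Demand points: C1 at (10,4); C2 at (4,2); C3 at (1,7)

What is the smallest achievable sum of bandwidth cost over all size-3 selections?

Open {H-β, H-γ, H-δ}.
  C1→H-δ 2, C2→H-β 1, C3→H-γ 3  ⇒ total 6.
Compare {H-α, H-β, H-δ}: total 7.
Compare {H-α, H-γ, H-δ}: total 7.
No size-3 selection does better; minimum is 6.

6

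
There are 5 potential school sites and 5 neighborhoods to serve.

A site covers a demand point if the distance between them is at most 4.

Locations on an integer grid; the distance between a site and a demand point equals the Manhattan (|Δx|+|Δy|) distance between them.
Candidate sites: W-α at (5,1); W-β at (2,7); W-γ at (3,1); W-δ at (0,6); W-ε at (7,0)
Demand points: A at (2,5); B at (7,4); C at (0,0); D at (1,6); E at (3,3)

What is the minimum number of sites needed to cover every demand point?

3

Coverage sets (demand points within 4 of each site):
  W-α: {E}
  W-β: {A, D}
  W-γ: {C, E}
  W-δ: {A, D}
  W-ε: {B}
No 2 sites suffice: every size-2 union leaves at least one demand point uncovered.
But {W-β, W-γ, W-ε} covers everything, so the minimum is 3.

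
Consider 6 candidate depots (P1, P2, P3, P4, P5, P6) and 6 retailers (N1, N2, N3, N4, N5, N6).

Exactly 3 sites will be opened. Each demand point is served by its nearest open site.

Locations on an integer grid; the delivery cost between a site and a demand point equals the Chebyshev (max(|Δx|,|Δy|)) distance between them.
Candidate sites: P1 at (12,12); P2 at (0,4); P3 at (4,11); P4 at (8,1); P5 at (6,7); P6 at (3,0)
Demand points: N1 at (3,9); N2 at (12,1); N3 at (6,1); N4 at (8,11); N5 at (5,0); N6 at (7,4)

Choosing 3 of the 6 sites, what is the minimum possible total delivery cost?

Open {P3, P4, P6}.
  N1→P3 2, N2→P4 4, N3→P4 2, N4→P3 4, N5→P6 2, N6→P4 3  ⇒ total 17.
Compare {P1, P3, P4}: total 18.
Compare {P2, P3, P4}: total 18.
No size-3 selection does better; minimum is 17.

17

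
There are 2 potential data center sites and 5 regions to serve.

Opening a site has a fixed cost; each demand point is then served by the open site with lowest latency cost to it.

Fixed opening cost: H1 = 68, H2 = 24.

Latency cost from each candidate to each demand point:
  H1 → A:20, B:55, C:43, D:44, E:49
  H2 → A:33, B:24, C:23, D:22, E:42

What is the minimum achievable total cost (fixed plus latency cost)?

168

Open {H2}: assign each demand point to its cheapest open site.
  A→H2 33, B→H2 24, C→H2 23, D→H2 22, E→H2 42
  latency cost 144, fixed 24 → total 168.
Compare {H1, H2}: latency cost 131 + fixed 92 = 223.
Compare {H1}: latency cost 211 + fixed 68 = 279.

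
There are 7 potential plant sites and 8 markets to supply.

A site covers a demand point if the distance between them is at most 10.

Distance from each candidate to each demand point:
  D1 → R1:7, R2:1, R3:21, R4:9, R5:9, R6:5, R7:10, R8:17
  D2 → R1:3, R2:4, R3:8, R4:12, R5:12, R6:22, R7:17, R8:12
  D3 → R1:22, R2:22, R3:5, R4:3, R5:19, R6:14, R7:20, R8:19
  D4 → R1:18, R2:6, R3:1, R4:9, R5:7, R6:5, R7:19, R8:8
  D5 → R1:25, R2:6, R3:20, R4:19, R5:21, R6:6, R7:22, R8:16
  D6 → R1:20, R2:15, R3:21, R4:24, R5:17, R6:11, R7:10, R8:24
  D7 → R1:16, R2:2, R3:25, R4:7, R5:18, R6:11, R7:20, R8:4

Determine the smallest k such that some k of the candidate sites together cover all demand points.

Coverage sets (demand points within 10 of each site):
  D1: {R1, R2, R4, R5, R6, R7}
  D2: {R1, R2, R3}
  D3: {R3, R4}
  D4: {R2, R3, R4, R5, R6, R8}
  D5: {R2, R6}
  D6: {R7}
  D7: {R2, R4, R8}
No single site covers all 8 demand points.
But {D1, D4} covers everything, so the minimum is 2.

2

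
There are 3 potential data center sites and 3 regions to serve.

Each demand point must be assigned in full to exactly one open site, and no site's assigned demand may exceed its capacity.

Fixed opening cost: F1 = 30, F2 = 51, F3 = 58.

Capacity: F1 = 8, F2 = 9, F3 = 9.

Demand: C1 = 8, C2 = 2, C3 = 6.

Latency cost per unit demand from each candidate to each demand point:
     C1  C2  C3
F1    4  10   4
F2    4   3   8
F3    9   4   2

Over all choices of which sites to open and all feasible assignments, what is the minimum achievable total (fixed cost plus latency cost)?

140

Open {F1, F3}; cheapest assignment that respects the capacities:
  F1 (cap 8, load 8): C1 — cost 8×4 = 32
  F3 (cap 9, load 8): C2, C3 — cost 2×4 + 6×2 = 20
  Shipping 52, fixed 88 → total 140.
  Any other capacity-feasible assignment to {F1, F3} ships for at least 52.
Compare {F1, F2}: its best feasible assignment gives total 157.
Compare {F2, F3}: its best feasible assignment gives total 161.
Every other set of open sites that can feasibly serve all demand totals ≥ 157 even under its best assignment. Minimum: 140.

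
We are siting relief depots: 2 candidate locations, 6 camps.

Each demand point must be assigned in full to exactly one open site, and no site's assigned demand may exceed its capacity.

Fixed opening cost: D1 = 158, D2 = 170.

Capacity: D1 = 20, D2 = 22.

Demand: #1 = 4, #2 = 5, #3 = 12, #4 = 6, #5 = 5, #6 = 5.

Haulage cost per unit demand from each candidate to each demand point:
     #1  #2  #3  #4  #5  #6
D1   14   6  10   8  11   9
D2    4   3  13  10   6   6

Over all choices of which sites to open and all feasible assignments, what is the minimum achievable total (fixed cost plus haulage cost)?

587

Open {D1, D2}; cheapest assignment that respects the capacities:
  D1 (cap 20, load 18): #3, #4 — cost 12×10 + 6×8 = 168
  D2 (cap 22, load 19): #1, #2, #5, #6 — cost 4×4 + 5×3 + 5×6 + 5×6 = 91
  Shipping 259, fixed 328 → total 587.
  Any other capacity-feasible assignment to {D1, D2} ships for at least 259.
Total demand is 37 and no other set of sites has combined capacity ≥ 37, so {D1, D2} is the only feasible choice of open sites. Minimum: 587.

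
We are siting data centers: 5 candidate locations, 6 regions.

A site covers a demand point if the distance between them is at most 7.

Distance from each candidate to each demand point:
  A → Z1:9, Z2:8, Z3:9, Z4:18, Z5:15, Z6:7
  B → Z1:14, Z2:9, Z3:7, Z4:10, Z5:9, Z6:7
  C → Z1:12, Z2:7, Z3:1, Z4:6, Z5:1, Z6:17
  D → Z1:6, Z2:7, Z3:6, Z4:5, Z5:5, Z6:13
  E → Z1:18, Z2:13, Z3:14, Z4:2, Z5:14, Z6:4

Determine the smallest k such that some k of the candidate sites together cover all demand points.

Coverage sets (demand points within 7 of each site):
  A: {Z6}
  B: {Z3, Z6}
  C: {Z2, Z3, Z4, Z5}
  D: {Z1, Z2, Z3, Z4, Z5}
  E: {Z4, Z6}
No single site covers all 6 demand points.
But {A, D} covers everything, so the minimum is 2.

2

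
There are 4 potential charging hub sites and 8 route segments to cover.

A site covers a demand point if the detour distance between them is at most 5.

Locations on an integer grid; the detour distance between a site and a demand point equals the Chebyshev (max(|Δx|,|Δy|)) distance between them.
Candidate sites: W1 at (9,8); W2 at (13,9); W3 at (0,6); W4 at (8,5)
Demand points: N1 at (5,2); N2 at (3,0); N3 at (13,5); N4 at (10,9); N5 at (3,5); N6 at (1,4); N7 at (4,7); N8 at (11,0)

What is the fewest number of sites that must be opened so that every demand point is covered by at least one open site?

Coverage sets (demand points within 5 of each site):
  W1: {N3, N4, N7}
  W2: {N3, N4}
  W3: {N1, N5, N6, N7}
  W4: {N1, N2, N3, N4, N5, N7, N8}
No single site covers all 8 demand points.
But {W3, W4} covers everything, so the minimum is 2.

2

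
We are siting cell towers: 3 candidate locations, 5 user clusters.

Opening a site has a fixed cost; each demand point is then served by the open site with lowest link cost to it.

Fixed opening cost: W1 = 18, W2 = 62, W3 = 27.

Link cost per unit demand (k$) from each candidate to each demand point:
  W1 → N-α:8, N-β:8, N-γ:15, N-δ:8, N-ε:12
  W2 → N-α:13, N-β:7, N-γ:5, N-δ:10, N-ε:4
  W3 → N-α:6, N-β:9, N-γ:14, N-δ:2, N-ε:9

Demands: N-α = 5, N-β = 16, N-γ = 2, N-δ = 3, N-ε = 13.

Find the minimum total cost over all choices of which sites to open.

Open {W2, W3}: assign each demand point to its cheapest open site.
  N-α→W3 5×6=30, N-β→W2 16×7=112, N-γ→W2 2×5=10, N-δ→W3 3×2=6, N-ε→W2 13×4=52
  link cost 210, fixed 89 → total 299.
Compare {W1, W2, W3}: link cost 210 + fixed 107 = 317.
Compare {W1, W2}: link cost 238 + fixed 80 = 318.
Compare {W2}: link cost 269 + fixed 62 = 331.
All other subsets cost ≥ 317. Minimum total cost: 299.

299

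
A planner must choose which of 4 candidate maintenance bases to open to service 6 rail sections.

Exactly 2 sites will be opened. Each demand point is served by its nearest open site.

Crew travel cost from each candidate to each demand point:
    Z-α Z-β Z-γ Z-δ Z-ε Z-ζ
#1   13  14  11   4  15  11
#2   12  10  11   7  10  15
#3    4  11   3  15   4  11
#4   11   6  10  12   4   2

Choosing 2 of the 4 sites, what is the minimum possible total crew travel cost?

Open {#3, #4}.
  Z-α→#3 4, Z-β→#4 6, Z-γ→#3 3, Z-δ→#4 12, Z-ε→#3 4, Z-ζ→#4 2  ⇒ total 31.
Compare {#1, #3}: total 37.
Compare {#1, #4}: total 37.
No size-2 selection does better; minimum is 31.

31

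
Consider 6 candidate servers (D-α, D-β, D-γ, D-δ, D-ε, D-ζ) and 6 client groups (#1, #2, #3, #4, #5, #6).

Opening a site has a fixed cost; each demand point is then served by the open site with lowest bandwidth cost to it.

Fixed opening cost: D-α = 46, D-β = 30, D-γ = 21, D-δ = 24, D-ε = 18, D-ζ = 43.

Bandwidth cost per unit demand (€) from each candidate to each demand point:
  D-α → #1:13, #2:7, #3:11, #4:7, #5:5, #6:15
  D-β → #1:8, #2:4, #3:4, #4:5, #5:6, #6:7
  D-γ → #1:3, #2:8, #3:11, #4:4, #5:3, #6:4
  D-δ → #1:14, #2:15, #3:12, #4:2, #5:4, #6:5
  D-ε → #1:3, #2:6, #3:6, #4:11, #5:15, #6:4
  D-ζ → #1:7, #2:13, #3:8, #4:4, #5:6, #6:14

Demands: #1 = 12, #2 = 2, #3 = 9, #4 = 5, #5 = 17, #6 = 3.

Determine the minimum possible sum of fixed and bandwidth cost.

214

Open {D-β, D-γ}: assign each demand point to its cheapest open site.
  #1→D-γ 12×3=36, #2→D-β 2×4=8, #3→D-β 9×4=36, #4→D-γ 5×4=20, #5→D-γ 17×3=51, #6→D-γ 3×4=12
  bandwidth cost 163, fixed 51 → total 214.
Compare {D-γ, D-ε}: bandwidth cost 185 + fixed 39 = 224.
Compare {D-β, D-γ, D-δ}: bandwidth cost 153 + fixed 75 = 228.
Compare {D-β, D-γ, D-ε}: bandwidth cost 163 + fixed 69 = 232.
All other subsets cost ≥ 224. Minimum total cost: 214.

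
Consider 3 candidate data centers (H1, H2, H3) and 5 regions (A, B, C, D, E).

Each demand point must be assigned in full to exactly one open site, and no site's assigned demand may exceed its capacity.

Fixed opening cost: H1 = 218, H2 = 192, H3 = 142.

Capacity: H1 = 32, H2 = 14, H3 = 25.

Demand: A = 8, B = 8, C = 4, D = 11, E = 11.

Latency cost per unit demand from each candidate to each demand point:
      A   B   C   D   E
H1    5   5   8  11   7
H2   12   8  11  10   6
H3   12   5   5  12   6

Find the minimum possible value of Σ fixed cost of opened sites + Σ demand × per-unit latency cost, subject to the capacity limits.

Open {H1, H3}; cheapest assignment that respects the capacities:
  H1 (cap 32, load 27): A, B, D — cost 8×5 + 8×5 + 11×11 = 201
  H3 (cap 25, load 15): C, E — cost 4×5 + 11×6 = 86
  Shipping 287, fixed 360 → total 647.
  Any other capacity-feasible assignment to {H1, H3} ships for at least 287.
Compare {H1, H2}: its best feasible assignment gives total 709.
Compare {H1, H2, H3}: its best feasible assignment gives total 828.
Every other set of open sites that can feasibly serve all demand totals ≥ 709 even under its best assignment. Minimum: 647.

647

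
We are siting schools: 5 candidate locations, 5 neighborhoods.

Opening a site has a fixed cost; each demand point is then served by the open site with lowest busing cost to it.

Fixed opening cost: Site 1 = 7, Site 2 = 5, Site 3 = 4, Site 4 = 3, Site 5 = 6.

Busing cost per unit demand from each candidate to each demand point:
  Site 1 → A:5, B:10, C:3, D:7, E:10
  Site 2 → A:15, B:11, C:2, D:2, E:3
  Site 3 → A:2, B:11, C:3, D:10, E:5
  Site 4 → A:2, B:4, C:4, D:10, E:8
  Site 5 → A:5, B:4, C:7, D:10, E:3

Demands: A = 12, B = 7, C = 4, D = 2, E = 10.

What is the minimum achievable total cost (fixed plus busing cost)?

102

Open {Site 2, Site 4}: assign each demand point to its cheapest open site.
  A→Site 4 12×2=24, B→Site 4 7×4=28, C→Site 2 4×2=8, D→Site 2 2×2=4, E→Site 2 10×3=30
  busing cost 94, fixed 8 → total 102.
Compare {Site 2, Site 3, Site 4}: busing cost 94 + fixed 12 = 106.
Compare {Site 2, Site 4, Site 5}: busing cost 94 + fixed 14 = 108.
Compare {Site 1, Site 2, Site 4}: busing cost 94 + fixed 15 = 109.
All other subsets cost ≥ 106. Minimum total cost: 102.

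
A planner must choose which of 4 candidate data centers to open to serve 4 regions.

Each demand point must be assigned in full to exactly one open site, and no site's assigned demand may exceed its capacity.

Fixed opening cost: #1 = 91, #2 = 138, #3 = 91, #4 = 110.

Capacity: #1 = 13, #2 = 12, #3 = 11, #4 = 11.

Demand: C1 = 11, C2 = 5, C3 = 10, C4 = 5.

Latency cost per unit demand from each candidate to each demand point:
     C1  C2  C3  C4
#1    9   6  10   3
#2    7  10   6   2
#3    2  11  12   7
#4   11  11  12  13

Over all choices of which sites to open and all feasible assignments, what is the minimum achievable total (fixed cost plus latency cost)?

Open {#1, #2, #3}; cheapest assignment that respects the capacities:
  #1 (cap 13, load 10): C2, C4 — cost 5×6 + 5×3 = 45
  #2 (cap 12, load 10): C3 — cost 10×6 = 60
  #3 (cap 11, load 11): C1 — cost 11×2 = 22
  Shipping 127, fixed 320 → total 447.
  Any other capacity-feasible assignment to {#1, #2, #3} ships for at least 127.
Compare {#1, #3, #4}: its best feasible assignment gives total 479.
Compare {#2, #3, #4}: its best feasible assignment gives total 541.
Every other set of open sites that can feasibly serve all demand totals ≥ 479 even under its best assignment. Minimum: 447.

447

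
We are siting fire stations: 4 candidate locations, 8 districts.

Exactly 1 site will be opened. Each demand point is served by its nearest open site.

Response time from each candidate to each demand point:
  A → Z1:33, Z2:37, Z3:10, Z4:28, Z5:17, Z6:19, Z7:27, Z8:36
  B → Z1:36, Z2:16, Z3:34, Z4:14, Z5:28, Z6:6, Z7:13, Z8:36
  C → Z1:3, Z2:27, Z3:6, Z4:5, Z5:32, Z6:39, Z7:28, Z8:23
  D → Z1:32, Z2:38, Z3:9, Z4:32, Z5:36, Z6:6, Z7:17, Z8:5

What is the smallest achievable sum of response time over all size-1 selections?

163

Open {C}.
  Z1→C 3, Z2→C 27, Z3→C 6, Z4→C 5, Z5→C 32, Z6→C 39, Z7→C 28, Z8→C 23  ⇒ total 163.
Compare {D}: total 175.
Compare {B}: total 183.
No size-1 selection does better; minimum is 163.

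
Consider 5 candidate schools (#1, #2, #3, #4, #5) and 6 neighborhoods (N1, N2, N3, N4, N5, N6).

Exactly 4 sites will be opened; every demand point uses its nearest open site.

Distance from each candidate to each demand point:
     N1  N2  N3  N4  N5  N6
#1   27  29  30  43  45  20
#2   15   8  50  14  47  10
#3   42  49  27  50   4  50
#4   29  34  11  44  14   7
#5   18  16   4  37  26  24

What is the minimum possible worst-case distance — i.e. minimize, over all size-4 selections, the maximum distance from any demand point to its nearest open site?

Open {#1, #2, #3, #4}.
  Farthest demand point is N1 at distance 15 (to #2); all others are ≤ 15.
With {#1, #2, #3, #5} the worst case is 15.
With {#1, #2, #4, #5} the worst case is 15.
No size-4 selection achieves below 15.

15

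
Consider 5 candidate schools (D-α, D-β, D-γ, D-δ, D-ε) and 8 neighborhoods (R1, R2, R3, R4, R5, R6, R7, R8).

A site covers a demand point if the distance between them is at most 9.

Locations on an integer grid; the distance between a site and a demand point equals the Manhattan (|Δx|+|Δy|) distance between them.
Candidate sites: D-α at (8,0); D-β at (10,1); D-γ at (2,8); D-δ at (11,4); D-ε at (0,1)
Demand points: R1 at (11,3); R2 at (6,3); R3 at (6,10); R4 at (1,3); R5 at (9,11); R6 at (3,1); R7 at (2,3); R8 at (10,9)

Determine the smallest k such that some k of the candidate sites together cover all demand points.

Coverage sets (demand points within 9 of each site):
  D-α: {R1, R2, R6, R7}
  D-β: {R1, R2, R6, R8}
  D-γ: {R2, R3, R4, R6, R7, R8}
  D-δ: {R1, R2, R5, R8}
  D-ε: {R2, R4, R6, R7}
No single site covers all 8 demand points.
But {D-γ, D-δ} covers everything, so the minimum is 2.

2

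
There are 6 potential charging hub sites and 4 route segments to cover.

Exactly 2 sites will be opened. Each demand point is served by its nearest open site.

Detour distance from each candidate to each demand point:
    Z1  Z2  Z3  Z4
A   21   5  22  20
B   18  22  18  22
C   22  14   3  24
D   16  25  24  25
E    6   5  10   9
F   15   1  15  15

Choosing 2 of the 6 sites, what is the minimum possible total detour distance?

Open {C, E}.
  Z1→E 6, Z2→E 5, Z3→C 3, Z4→E 9  ⇒ total 23.
Compare {E, F}: total 26.
Compare {A, E}: total 30.
No size-2 selection does better; minimum is 23.

23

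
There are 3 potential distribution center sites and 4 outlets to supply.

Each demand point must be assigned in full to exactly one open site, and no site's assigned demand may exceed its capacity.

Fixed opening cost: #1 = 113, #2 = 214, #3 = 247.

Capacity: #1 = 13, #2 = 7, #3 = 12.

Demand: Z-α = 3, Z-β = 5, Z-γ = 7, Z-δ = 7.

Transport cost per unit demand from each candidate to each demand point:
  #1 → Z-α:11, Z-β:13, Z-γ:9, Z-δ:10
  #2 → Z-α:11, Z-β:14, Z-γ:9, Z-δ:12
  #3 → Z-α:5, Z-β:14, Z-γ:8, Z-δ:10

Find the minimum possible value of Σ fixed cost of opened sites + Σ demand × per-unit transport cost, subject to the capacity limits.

566

Open {#1, #3}; cheapest assignment that respects the capacities:
  #1 (cap 13, load 12): Z-β, Z-δ — cost 5×13 + 7×10 = 135
  #3 (cap 12, load 10): Z-α, Z-γ — cost 3×5 + 7×8 = 71
  Shipping 206, fixed 360 → total 566.
  Any other capacity-feasible assignment to {#1, #3} ships for at least 206.
Compare {#1, #2, #3}: its best feasible assignment gives total 780.
Every other set of open sites that can feasibly serve all demand totals ≥ 780 even under its best assignment. Minimum: 566.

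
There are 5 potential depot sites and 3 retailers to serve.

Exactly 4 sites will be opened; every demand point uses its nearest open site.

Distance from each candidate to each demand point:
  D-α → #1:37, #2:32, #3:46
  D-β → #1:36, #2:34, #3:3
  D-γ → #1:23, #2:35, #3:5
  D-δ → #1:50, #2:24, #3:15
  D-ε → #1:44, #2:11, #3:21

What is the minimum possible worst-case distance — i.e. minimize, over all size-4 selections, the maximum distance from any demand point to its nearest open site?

23

Open {D-α, D-β, D-γ, D-ε}.
  Farthest demand point is #1 at distance 23 (to D-γ); all others are ≤ 23.
With {D-α, D-γ, D-δ, D-ε} the worst case is 23.
With {D-β, D-γ, D-δ, D-ε} the worst case is 23.
No size-4 selection achieves below 23.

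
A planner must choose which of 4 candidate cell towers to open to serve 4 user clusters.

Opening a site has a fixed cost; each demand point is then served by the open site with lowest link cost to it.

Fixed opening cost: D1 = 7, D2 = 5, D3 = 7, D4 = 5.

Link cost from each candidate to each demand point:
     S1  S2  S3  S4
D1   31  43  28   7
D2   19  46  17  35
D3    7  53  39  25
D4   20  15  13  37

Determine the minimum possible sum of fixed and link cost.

61

Open {D1, D3, D4}: assign each demand point to its cheapest open site.
  S1→D3 7, S2→D4 15, S3→D4 13, S4→D1 7
  link cost 42, fixed 19 → total 61.
Compare {D1, D2, D3, D4}: link cost 42 + fixed 24 = 66.
Compare {D1, D4}: link cost 55 + fixed 12 = 67.
Compare {D1, D2, D4}: link cost 54 + fixed 17 = 71.
All other subsets cost ≥ 66. Minimum total cost: 61.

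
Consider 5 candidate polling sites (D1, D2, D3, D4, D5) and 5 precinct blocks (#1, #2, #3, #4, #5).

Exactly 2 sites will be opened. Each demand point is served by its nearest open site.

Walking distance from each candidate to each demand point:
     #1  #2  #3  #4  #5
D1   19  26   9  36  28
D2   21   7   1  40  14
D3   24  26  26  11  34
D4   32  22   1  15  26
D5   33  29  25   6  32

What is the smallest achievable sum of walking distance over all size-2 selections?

Open {D2, D5}.
  #1→D2 21, #2→D2 7, #3→D2 1, #4→D5 6, #5→D2 14  ⇒ total 49.
Compare {D2, D3}: total 54.
Compare {D2, D4}: total 58.
No size-2 selection does better; minimum is 49.

49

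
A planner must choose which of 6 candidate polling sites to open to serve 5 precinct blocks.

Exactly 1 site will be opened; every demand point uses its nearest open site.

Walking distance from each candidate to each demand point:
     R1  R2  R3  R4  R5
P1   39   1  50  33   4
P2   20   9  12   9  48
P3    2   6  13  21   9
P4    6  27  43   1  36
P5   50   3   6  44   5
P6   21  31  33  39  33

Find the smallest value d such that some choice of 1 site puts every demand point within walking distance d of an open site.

Open {P3}.
  Farthest demand point is R4 at walking distance 21 (to P3); all others are ≤ 21.
With {P6} the worst case is 39.
With {P4} the worst case is 43.
No size-1 selection achieves below 21.

21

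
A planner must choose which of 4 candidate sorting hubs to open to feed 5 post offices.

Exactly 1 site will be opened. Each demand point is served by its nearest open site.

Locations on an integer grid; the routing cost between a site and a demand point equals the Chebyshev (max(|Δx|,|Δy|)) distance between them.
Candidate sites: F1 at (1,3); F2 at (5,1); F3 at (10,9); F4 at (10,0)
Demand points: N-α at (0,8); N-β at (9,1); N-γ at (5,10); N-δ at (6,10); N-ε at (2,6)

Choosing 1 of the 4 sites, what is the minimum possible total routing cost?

30

Open {F1}.
  N-α→F1 5, N-β→F1 8, N-γ→F1 7, N-δ→F1 7, N-ε→F1 3  ⇒ total 30.
Compare {F2}: total 34.
Compare {F3}: total 35.
No size-1 selection does better; minimum is 30.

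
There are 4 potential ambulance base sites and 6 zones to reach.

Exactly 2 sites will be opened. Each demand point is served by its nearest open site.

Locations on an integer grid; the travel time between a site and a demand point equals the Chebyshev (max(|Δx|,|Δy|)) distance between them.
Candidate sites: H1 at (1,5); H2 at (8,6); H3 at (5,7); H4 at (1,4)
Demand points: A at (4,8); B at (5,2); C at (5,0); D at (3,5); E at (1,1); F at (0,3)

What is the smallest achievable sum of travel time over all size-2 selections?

Open {H3, H4}.
  A→H3 1, B→H4 4, C→H4 4, D→H3 2, E→H4 3, F→H4 1  ⇒ total 15.
Compare {H1, H4}: total 17.
Compare {H1, H3}: total 18.
No size-2 selection does better; minimum is 15.

15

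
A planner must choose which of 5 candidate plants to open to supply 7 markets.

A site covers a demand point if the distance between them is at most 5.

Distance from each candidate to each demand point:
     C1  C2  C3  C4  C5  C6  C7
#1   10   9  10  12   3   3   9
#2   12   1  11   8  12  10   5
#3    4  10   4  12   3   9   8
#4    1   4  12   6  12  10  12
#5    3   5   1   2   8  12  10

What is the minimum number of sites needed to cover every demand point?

3

Coverage sets (demand points within 5 of each site):
  #1: {C5, C6}
  #2: {C2, C7}
  #3: {C1, C3, C5}
  #4: {C1, C2}
  #5: {C1, C2, C3, C4}
No 2 sites suffice: every size-2 union leaves at least one demand point uncovered.
But {#1, #2, #5} covers everything, so the minimum is 3.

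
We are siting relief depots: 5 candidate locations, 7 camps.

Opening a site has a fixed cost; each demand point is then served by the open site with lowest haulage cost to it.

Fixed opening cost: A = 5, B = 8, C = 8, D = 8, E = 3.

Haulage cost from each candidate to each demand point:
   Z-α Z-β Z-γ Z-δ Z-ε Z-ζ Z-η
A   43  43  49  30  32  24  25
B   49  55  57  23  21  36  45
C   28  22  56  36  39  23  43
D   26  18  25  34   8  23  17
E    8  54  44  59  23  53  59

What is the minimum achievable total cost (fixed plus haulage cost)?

141

Open {B, D, E}: assign each demand point to its cheapest open site.
  Z-α→E 8, Z-β→D 18, Z-γ→D 25, Z-δ→B 23, Z-ε→D 8, Z-ζ→D 23, Z-η→D 17
  haulage cost 122, fixed 19 → total 141.
Compare {D, E}: haulage cost 133 + fixed 11 = 144.
Compare {A, D, E}: haulage cost 129 + fixed 16 = 145.
Compare {A, B, D, E}: haulage cost 122 + fixed 24 = 146.
All other subsets cost ≥ 144. Minimum total cost: 141.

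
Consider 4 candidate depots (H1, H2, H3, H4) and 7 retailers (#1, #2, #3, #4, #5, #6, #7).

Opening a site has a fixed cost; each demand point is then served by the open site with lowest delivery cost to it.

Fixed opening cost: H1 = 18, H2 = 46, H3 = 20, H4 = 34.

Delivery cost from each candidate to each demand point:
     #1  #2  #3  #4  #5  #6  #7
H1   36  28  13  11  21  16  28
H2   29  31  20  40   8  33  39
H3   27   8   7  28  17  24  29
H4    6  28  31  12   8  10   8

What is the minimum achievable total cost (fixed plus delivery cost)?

113

Open {H3, H4}: assign each demand point to its cheapest open site.
  #1→H4 6, #2→H3 8, #3→H3 7, #4→H4 12, #5→H4 8, #6→H4 10, #7→H4 8
  delivery cost 59, fixed 54 → total 113.
Compare {H1, H3, H4}: delivery cost 58 + fixed 72 = 130.
Compare {H1, H4}: delivery cost 84 + fixed 52 = 136.
Compare {H4}: delivery cost 103 + fixed 34 = 137.
All other subsets cost ≥ 130. Minimum total cost: 113.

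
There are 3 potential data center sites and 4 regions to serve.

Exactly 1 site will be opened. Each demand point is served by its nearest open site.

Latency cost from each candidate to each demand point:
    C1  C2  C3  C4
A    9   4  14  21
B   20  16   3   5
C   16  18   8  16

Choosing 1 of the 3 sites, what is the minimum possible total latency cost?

44

Open {B}.
  C1→B 20, C2→B 16, C3→B 3, C4→B 5  ⇒ total 44.
Compare {A}: total 48.
Compare {C}: total 58.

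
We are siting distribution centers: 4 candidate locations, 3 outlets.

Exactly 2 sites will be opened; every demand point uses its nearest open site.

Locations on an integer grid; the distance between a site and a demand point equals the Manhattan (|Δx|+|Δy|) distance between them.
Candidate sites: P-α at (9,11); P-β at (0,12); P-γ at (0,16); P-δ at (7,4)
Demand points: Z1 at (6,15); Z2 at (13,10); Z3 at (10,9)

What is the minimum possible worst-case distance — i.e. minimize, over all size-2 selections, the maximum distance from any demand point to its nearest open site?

Open {P-α, P-β}.
  Farthest demand point is Z1 at distance 7 (to P-α); all others are ≤ 7.
With {P-α, P-γ} the worst case is 7.
With {P-α, P-δ} the worst case is 7.
No size-2 selection achieves below 7.

7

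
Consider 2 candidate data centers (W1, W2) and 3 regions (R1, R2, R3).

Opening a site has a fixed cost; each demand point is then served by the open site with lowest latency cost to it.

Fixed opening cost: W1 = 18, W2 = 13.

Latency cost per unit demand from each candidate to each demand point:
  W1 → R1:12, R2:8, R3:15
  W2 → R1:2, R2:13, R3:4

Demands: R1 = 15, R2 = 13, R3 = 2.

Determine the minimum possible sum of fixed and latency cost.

173

Open {W1, W2}: assign each demand point to its cheapest open site.
  R1→W2 15×2=30, R2→W1 13×8=104, R3→W2 2×4=8
  latency cost 142, fixed 31 → total 173.
Compare {W2}: latency cost 207 + fixed 13 = 220.
Compare {W1}: latency cost 314 + fixed 18 = 332.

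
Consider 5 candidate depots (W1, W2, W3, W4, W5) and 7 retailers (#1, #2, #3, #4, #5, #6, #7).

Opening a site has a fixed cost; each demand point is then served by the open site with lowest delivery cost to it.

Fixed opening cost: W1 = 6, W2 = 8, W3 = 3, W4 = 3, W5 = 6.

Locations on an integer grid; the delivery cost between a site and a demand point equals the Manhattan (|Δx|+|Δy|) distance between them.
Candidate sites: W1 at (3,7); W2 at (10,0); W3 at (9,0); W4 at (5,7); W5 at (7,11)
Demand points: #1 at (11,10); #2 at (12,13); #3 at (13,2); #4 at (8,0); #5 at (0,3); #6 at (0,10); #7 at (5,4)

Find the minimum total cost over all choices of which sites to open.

Open {W3, W4, W5}: assign each demand point to its cheapest open site.
  #1→W5 5, #2→W5 7, #3→W3 6, #4→W3 1, #5→W4 9, #6→W4 8, #7→W4 3
  delivery cost 39, fixed 12 → total 51.
Compare {W1, W3, W5}: delivery cost 37 + fixed 15 = 52.
Compare {W1, W3, W4, W5}: delivery cost 35 + fixed 18 = 53.
Compare {W3, W4}: delivery cost 49 + fixed 6 = 55.
All other subsets cost ≥ 52. Minimum total cost: 51.

51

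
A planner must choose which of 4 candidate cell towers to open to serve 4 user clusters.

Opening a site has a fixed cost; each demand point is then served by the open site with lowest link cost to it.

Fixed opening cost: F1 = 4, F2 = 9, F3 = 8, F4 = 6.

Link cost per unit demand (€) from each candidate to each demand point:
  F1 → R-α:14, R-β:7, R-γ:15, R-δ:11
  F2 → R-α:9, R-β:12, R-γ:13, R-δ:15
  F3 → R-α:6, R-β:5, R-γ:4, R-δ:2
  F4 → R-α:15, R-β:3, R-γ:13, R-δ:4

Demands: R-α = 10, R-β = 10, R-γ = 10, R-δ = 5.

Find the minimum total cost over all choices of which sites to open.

154

Open {F3, F4}: assign each demand point to its cheapest open site.
  R-α→F3 10×6=60, R-β→F4 10×3=30, R-γ→F3 10×4=40, R-δ→F3 5×2=10
  link cost 140, fixed 14 → total 154.
Compare {F1, F3, F4}: link cost 140 + fixed 18 = 158.
Compare {F2, F3, F4}: link cost 140 + fixed 23 = 163.
Compare {F1, F2, F3, F4}: link cost 140 + fixed 27 = 167.
All other subsets cost ≥ 158. Minimum total cost: 154.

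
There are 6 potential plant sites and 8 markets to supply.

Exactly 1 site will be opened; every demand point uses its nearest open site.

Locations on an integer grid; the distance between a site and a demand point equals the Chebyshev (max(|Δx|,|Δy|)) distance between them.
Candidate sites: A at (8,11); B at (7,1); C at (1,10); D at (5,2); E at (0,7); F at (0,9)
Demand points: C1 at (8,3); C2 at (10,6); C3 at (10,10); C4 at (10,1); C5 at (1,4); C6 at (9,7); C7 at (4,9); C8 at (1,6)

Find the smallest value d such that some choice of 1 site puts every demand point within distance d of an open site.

Open {D}.
  Farthest demand point is C3 at distance 8 (to D); all others are ≤ 8.
With {B} the worst case is 9.
With {C} the worst case is 9.
No size-1 selection achieves below 8.

8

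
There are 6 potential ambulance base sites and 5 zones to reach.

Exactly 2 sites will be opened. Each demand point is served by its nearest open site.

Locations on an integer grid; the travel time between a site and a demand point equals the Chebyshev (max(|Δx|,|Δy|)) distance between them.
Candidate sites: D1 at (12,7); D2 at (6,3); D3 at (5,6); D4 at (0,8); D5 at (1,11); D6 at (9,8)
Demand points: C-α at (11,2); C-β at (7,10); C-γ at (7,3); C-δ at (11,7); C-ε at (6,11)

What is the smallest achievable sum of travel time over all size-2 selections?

13

Open {D2, D6}.
  C-α→D2 5, C-β→D6 2, C-γ→D2 1, C-δ→D6 2, C-ε→D6 3  ⇒ total 13.
Compare {D1, D6}: total 16.
Compare {D3, D6}: total 16.
No size-2 selection does better; minimum is 13.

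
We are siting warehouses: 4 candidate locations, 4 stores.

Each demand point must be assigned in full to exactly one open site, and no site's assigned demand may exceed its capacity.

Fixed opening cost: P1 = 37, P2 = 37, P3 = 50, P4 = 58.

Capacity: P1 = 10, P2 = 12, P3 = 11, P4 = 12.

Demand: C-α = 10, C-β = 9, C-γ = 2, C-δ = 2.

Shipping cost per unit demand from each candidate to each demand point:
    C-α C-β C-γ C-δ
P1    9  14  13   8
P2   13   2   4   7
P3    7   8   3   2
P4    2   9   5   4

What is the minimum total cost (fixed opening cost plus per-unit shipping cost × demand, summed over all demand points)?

Open {P2, P4}; cheapest assignment that respects the capacities:
  P2 (cap 12, load 11): C-β, C-γ — cost 9×2 + 2×4 = 26
  P4 (cap 12, load 12): C-α, C-δ — cost 10×2 + 2×4 = 28
  Shipping 54, fixed 95 → total 149.
  Any other capacity-feasible assignment to {P2, P4} ships for at least 54.
Compare {P1, P2, P4}: its best feasible assignment gives total 186.
Compare {P2, P3, P4}: its best feasible assignment gives total 193.
Every other set of open sites that can feasibly serve all demand totals ≥ 186 even under its best assignment. Minimum: 149.

149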